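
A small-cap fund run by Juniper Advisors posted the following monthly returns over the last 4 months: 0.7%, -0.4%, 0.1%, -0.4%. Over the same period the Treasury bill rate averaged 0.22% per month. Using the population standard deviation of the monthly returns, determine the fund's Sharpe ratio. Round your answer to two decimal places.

μ = (0.7 − 0.4 + 0.1 − 0.4) / 4 = 0.0000%
Σ(r − μ)² = (0.7 − 0.0000)² + (-0.4 − 0.0000)² + (0.1 − 0.0000)² + … = 0.8200
σ = √[0.8200 / 4] = 0.4528%
Sharpe = (μ − rf) / σ = (0.0000 − 0.22) / 0.4528 = -0.2200 / 0.4528 = -0.4859

-0.49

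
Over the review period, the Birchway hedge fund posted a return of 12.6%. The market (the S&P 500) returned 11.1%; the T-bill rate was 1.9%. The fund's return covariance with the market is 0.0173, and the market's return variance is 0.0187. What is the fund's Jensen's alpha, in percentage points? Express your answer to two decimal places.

β = Cov / Var = 0.0173 / 0.0187 = 0.9251
E[R] = Rf + β(Rm − Rf) = 1.9% + 0.9251 × (11.1% − 1.9%) = 10.4109%
α = Rp − E[R] = 12.6% − 10.4109% = 2.1891

2.19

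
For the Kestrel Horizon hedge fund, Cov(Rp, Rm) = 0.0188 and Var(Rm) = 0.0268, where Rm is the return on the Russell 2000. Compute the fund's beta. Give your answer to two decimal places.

β = Cov(Rp, Rm) / Var(Rm) = 0.0188 / 0.0268 = 0.7015

0.70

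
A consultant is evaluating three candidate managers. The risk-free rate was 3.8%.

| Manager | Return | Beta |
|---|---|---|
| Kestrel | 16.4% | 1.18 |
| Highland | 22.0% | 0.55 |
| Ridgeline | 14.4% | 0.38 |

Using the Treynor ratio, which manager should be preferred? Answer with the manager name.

Highland

Kestrel: Treynor = (16.4% − 3.8%) / 1.18 = 10.678
Highland: Treynor = (22.0% − 3.8%) / 0.55 = 33.091
Ridgeline: Treynor = (14.4% − 3.8%) / 0.38 = 27.895
Highest: Highland (33.091).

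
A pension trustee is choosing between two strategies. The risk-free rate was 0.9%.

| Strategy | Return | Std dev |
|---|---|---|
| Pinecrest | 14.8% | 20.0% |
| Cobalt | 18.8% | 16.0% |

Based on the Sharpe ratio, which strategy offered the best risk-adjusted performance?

Cobalt

Pinecrest: Sharpe ratio = (14.8% − 0.9%) / 20.0% = 0.695
Cobalt: Sharpe ratio = (18.8% − 0.9%) / 16.0% = 1.119
Highest: Cobalt (1.119).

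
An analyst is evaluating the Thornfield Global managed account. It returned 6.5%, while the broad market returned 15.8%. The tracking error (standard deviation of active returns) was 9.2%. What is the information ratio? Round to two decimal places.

-1.01

IR = (Rp − Rb) / TE = (6.5% − 15.8%) / 9.2% = -9.30% / 9.2% = -1.0109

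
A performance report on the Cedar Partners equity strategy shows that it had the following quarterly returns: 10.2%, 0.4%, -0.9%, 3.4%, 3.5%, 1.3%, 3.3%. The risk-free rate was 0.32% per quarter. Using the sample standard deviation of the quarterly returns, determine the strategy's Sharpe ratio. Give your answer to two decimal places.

r̄ = (10.2 + 0.4 − 0.9 + 3.4 + 3.5 + 1.3 + 3.3) / 7 = 3.0286%
Σ(r − r̄)² = (10.2 − 3.0286)² + (0.4 − 3.0286)² + (-0.9 − 3.0286)² + … = 77.1943
σ = √[77.1943 / 6] = 3.5869%
Sharpe = (r̄ − rf) / σ = (3.0286 − 0.32) / 3.5869 = 2.7086 / 3.5869 = 0.7551

0.76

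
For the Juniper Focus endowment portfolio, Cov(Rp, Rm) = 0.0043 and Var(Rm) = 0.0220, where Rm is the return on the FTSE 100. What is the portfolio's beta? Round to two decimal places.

β = Cov(Rp, Rm) / Var(Rm) = 0.0043 / 0.0220 = 0.1955

0.20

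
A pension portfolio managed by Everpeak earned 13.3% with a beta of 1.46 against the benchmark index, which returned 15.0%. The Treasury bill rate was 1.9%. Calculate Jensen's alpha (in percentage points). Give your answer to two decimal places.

-7.73

CAPM expected return = Rf + β(Rm − Rf) = 1.9% + 1.46 × (15.0% − 1.9%) = 1.9 + 1.46 × 13.10 = 21.0260%
Jensen's α = Rp − E[R] = 13.3% − 21.0260% = -7.7260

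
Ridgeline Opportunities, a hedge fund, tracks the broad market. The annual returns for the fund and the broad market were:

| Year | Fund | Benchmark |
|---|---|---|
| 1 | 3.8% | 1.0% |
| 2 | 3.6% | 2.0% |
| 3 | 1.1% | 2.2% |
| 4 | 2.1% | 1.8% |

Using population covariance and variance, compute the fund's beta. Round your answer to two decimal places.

-1.63

r̄p = 2.6500%,  r̄m = 1.7500%
Cov = Σ(rp − r̄p)(rm − r̄m) / 4 = -0.3375
Var(rm) = Σ(rm − r̄m)² / 4 = 0.2075
β = Cov / Var = -0.3375 / 0.2075 = -1.6265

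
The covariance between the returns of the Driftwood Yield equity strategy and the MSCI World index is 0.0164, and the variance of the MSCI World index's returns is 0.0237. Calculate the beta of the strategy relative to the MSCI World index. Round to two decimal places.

0.69

β = Cov(Rp, Rm) / Var(Rm) = 0.0164 / 0.0237 = 0.6920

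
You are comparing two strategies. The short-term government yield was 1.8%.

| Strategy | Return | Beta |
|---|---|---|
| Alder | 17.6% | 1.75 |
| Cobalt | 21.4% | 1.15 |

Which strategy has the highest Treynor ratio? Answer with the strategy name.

Cobalt

Alder: Treynor = (17.6% − 1.8%) / 1.75 = 9.029
Cobalt: Treynor = (21.4% − 1.8%) / 1.15 = 17.043
Highest: Cobalt (17.043).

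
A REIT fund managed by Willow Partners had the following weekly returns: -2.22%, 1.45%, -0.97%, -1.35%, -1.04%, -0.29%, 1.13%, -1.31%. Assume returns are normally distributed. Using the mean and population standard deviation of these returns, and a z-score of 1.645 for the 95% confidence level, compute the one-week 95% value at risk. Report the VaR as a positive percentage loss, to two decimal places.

Mean return r̄ = -4.600 / 8 = -0.5750%
Σ(r − r̄)² = 11.3080; population σ = √(11.3080/8) = 1.1889%
VaR = −(r̄ − z·σ) = −(-0.5750 − 1.645 × 1.1889) = −(-2.5307) = 2.5307%

2.53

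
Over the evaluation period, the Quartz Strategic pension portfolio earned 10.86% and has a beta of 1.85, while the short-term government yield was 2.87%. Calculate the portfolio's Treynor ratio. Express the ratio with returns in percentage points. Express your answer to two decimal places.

Treynor = (Rp − Rf) / β = (10.86% − 2.87%) / 1.85 = 7.99 / 1.85 = 4.3189

4.32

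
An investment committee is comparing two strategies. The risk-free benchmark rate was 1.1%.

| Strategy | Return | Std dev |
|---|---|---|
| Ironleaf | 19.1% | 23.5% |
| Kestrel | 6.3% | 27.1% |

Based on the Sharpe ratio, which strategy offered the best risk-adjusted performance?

Ironleaf: Sharpe ratio = (19.1% − 1.1%) / 23.5% = 0.766
Kestrel: Sharpe ratio = (6.3% − 1.1%) / 27.1% = 0.192
Highest: Ironleaf (0.766).

Ironleaf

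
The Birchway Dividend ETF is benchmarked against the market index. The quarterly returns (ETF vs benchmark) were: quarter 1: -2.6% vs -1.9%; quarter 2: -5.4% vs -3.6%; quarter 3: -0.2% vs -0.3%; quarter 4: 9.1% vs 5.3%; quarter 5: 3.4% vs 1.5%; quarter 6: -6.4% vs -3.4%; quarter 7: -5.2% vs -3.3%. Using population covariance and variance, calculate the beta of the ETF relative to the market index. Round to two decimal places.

r̄p = -1.0429%,  r̄m = -0.8143%
Cov = Σ(rp − r̄p)(rm − r̄m) / 7 = 15.8208
Var(rm) = Σ(rm − r̄m)² / 7 = 9.2584
β = Cov / Var = 15.8208 / 9.2584 = 1.7088

1.71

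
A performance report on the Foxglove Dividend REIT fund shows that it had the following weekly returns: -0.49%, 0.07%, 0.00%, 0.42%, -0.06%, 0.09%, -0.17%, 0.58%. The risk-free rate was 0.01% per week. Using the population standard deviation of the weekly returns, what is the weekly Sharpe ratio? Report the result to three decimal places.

0.145

r̄ = (-0.49 + 0.07 + 0 + 0.42 − 0.06 + 0.09 − 0.17 + 0.58) / 8 = 0.0550%
Population std dev = √[0.7742 / 8] = 0.3111%
Sharpe = (r̄ − rf) / σ = (0.0550 − 0.01) / 0.3111 = 0.0450 / 0.3111 = 0.1446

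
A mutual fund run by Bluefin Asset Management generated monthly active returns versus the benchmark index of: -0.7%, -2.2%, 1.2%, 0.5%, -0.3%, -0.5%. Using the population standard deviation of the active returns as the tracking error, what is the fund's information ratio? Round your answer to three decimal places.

r̄ = (-0.7 − 2.2 + 1.2 + 0.5 − 0.3 − 0.5) / 6 = -0.3333%
Σ(r − r̄)² = 6.6933; population σ = √(6.6933/6) = 1.0562%
IR = r̄ / tracking error = -0.3333 / 1.0562 = -0.3156

-0.316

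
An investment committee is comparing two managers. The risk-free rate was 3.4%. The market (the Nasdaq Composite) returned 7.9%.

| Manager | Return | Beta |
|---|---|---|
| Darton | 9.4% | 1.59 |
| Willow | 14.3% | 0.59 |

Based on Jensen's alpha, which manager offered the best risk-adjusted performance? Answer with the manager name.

Willow

Darton: α = 9.4% − [3.4% + 1.59 × (7.9% − 3.4%)] = -1.155
Willow: α = 14.3% − [3.4% + 0.59 × (7.9% − 3.4%)] = 8.245
Highest: Willow (8.245).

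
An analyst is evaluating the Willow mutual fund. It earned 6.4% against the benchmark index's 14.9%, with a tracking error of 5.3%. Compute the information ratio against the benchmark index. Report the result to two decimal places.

-1.60

IR = (Rp − Rb) / TE = (6.4% − 14.9%) / 5.3% = -8.50% / 5.3% = -1.6038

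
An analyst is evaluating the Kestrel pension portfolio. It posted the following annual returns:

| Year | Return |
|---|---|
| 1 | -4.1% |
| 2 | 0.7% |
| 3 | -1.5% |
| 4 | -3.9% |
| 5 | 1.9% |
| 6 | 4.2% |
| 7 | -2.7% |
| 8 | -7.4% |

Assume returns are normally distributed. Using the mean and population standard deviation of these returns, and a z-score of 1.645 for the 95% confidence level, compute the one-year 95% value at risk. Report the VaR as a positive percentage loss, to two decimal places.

r̄ = (-4.1 + 0.7 − 1.5 − 3.9 + 1.9 + 4.2 − 2.7 − 7.4) / 8 = -12.80 / 8 = -1.6000%
Σ(r − r̄)² = 97.5800; population σ = √(97.5800/8) = 3.4925%
VaR = −(r̄ − z·σ) = −(-1.6000 − 1.645 × 3.4925) = −(-7.3452) = 7.3452%

7.35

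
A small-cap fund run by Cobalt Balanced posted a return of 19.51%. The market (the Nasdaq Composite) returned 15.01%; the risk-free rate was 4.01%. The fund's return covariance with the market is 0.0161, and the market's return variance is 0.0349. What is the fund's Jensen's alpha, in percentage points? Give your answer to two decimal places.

β = Cov / Var = 0.0161 / 0.0349 = 0.4613
E[R] = Rf + β(Rm − Rf) = 4.01% + 0.4613 × (15.01% − 4.01%) = 9.0843%
α = Rp − E[R] = 19.51% − 9.0843% = 10.4257

10.43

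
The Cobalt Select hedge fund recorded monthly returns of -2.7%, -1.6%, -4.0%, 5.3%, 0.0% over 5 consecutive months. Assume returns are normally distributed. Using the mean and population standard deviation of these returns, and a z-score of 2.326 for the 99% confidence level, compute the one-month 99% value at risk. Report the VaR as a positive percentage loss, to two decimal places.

μ = (-2.7 − 1.6 − 4 + 5.3 + 0) / 5 = -0.6000%
Σ(r − μ)² = (-2.7 − (-0.6000))² + (-1.6 − (-0.6000))² + (-4 − (-0.6000))² + … = 52.1400
σ = √[52.1400 / 5] = 3.2292%
VaR = −(μ − z·σ) = −(-0.6000 − 2.326 × 3.2292) = −(-8.1111) = 8.1111%

8.11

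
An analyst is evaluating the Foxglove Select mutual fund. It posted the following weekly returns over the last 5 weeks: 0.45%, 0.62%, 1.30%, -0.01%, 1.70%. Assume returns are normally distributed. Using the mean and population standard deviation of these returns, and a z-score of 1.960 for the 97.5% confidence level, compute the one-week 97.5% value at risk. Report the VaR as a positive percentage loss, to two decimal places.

r̄ = (0.45 + 0.62 + 1.3 − 0.01 + 1.7) / 5 = 4.060 / 5 = 0.8120%
Σ(r − r̄)² = 1.8703; population σ = √(1.8703/5) = 0.6116%
VaR = −(r̄ − z·σ) = −(0.8120 − 1.960 × 0.6116) = −(-0.3867) = 0.3867%

0.39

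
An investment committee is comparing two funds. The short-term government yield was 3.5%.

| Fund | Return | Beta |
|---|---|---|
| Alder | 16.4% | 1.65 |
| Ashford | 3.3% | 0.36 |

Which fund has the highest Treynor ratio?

Alder: Treynor = (16.4% − 3.5%) / 1.65 = 7.818
Ashford: Treynor = (3.3% − 3.5%) / 0.36 = -0.556
Highest: Alder (7.818).

Alder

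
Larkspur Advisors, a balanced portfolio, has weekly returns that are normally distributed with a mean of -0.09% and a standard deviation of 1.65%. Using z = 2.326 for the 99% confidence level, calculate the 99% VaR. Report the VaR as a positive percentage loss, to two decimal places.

VaR (as % loss) = −(μ − z·σ) = −(-0.09% − 2.326 × 1.65%) = −(-3.9279%) = 3.9279%

3.93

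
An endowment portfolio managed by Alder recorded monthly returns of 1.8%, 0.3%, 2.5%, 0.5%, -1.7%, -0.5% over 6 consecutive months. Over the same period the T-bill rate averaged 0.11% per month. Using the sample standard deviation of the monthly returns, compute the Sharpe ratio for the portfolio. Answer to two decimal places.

0.25

r̄ = (1.8 + 0.3 + 2.5 + 0.5 − 1.7 − 0.5) / 6 = 0.4833%
Sample σ = √[Σ(r − r̄)² / 5] = √[11.5683 / 5] = √2.3137 = 1.5211%
Sharpe = (r̄ − rf) / σ = (0.4833 − 0.11) / 1.5211 = 0.3733 / 1.5211 = 0.2454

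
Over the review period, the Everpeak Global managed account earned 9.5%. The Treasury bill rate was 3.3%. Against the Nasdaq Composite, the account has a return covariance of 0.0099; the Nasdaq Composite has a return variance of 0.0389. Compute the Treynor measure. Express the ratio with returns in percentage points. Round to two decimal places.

β = Cov / Var = 0.0099 / 0.0389 = 0.2545
Treynor = (Rp − Rf) / β = (9.5% − 3.3%) / 0.2545 = 6.20 / 0.2545 = 24.3615

24.36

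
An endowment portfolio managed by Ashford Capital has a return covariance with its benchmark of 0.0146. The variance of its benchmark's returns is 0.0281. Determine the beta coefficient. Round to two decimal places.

0.52

β = Cov(Rp, Rm) / Var(Rm) = 0.0146 / 0.0281 = 0.5196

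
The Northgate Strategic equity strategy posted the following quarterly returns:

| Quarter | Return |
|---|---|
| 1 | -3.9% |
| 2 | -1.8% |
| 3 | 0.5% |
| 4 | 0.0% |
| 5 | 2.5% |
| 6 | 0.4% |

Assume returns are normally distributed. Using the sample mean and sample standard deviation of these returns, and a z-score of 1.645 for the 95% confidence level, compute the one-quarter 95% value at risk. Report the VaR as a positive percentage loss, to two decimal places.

4.00

Mean return μ = -2.30 / 6 = -0.3833%
Sample std dev = √[24.2283 / 5] = 2.2013%
VaR = −(μ − z·σ) = −(-0.3833 − 1.645 × 2.2013) = −(-4.0044) = 4.0044%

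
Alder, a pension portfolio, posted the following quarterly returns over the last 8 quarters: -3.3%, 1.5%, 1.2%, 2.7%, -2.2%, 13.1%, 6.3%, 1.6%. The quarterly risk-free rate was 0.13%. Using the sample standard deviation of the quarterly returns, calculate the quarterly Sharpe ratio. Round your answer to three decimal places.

r̄ = (-3.3 + 1.5 + 1.2 + 2.7 − 2.2 + 13.1 + 6.3 + 1.6) / 8 = 2.6125%
Σ(r − r̄)² = (-3.3 − 2.6125)² + (1.5 − 2.6125)² + (1.2 − 2.6125)² + … = 185.9688
σ = √[185.9688 / 7] = 5.1543%
Sharpe = (r̄ − rf) / σ = (2.6125 − 0.13) / 5.1543 = 2.4825 / 5.1543 = 0.4816

0.482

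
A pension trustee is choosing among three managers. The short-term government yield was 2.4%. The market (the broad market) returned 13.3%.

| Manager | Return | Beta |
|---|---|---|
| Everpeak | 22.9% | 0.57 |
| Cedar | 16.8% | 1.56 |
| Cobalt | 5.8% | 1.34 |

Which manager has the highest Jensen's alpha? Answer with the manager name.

Everpeak: α = 22.9% − [2.4% + 0.57 × (13.3% − 2.4%)] = 14.287
Cedar: α = 16.8% − [2.4% + 1.56 × (13.3% − 2.4%)] = -2.604
Cobalt: α = 5.8% − [2.4% + 1.34 × (13.3% − 2.4%)] = -11.206
Highest: Everpeak (14.287).

Everpeak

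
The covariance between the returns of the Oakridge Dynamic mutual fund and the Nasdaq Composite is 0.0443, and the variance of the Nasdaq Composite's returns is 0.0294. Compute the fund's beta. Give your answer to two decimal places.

1.51

β = Cov(Rp, Rm) / Var(Rm) = 0.0443 / 0.0294 = 1.5068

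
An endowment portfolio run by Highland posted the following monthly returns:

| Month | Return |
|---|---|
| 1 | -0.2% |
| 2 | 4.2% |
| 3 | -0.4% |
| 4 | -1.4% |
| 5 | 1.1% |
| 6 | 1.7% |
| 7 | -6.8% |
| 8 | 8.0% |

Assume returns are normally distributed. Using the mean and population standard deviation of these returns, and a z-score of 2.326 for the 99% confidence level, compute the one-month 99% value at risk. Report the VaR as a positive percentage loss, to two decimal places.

μ = (-0.2 + 4.2 − 0.4 − 1.4 + 1.1 + 1.7 − 6.8 + 8) / 8 = 0.7750%
Σ(r − μ)² = 129.3350; population σ = √(129.3350/8) = 4.0208%
VaR = −(μ − z·σ) = −(0.7750 − 2.326 × 4.0208) = −(-8.5774) = 8.5774%

8.58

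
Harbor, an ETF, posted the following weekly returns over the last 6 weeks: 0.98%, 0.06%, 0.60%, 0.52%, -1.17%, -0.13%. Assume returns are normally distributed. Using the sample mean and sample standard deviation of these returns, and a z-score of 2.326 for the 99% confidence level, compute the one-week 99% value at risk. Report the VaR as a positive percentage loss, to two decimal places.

r̄ = (0.98 + 0.06 + 0.6 + 0.52 − 1.17 − 0.13) / 6 = 0.860 / 6 = 0.1433%
Σ(r − r̄)² = (0.98 − 0.1433)² + (0.06 − 0.1433)² + (0.6 − 0.1433)² + … = 2.8569
sample σ = √(2.8569 / 5) = √0.5714 = 0.7559%
VaR = −(r̄ − z·σ) = −(0.1433 − 2.326 × 0.7559) = −(-1.6149) = 1.6149%

1.61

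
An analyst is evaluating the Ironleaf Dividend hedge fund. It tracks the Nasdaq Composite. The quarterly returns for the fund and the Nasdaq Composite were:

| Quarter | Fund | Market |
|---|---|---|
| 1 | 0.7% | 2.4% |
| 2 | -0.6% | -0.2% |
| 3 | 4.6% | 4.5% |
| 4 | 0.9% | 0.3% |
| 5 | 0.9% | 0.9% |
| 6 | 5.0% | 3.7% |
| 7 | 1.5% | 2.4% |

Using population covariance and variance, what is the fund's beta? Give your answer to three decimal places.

1.070

r̄p = 1.8571%,  r̄m = 2.0000%
Cov = Σ(rp − r̄p)(rm − r̄m) / 7 = 2.8114
Var(rm) = Σ(rm − r̄m)² / 7 = 2.6286
β = Cov / Var = 2.8114 / 2.6286 = 1.0695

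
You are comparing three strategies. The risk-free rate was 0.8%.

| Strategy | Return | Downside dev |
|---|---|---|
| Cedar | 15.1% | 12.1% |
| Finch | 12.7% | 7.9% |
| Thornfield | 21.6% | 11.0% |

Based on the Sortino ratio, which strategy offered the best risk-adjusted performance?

Thornfield

Cedar: Sortino ratio = (15.1% − 0.8%) / 12.1% = 1.182
Finch: Sortino ratio = (12.7% − 0.8%) / 7.9% = 1.506
Thornfield: Sortino ratio = (21.6% − 0.8%) / 11.0% = 1.891
Highest: Thornfield (1.891).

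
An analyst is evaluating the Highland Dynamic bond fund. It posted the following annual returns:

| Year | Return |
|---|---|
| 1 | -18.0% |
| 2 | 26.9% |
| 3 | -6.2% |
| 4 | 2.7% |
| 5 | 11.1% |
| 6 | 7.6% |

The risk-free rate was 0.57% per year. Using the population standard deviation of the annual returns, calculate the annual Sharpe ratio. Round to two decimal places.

Mean return r̄ = 24.10 / 6 = 4.0167%
Population std dev = √[1177.5083 / 6] = 14.0090%
Sharpe = (r̄ − rf) / σ = (4.0167 − 0.57) / 14.0090 = 3.4467 / 14.0090 = 0.2460

0.25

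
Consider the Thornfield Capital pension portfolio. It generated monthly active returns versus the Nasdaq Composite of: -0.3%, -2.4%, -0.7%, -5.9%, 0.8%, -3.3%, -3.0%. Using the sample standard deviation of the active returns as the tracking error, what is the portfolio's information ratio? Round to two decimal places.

Mean return r̄ = -14.80 / 7 = -2.1143%
Σ(r − r̄)² = (-0.3 − (-2.1143))² + (-2.4 − (-2.1143))² + (-0.7 − (-2.1143))² + … = 30.3886
sample σ = √(30.3886 / 6) = √5.0648 = 2.2505%
IR = r̄ / tracking error = -2.1143 / 2.2505 = -0.9395

-0.94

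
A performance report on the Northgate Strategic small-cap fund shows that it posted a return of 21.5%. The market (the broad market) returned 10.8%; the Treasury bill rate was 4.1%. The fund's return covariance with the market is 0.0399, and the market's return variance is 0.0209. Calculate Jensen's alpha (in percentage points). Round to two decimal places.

β = Cov / Var = 0.0399 / 0.0209 = 1.9091
E[R] = Rf + β(Rm − Rf) = 4.1% + 1.9091 × (10.8% − 4.1%) = 16.8910%
α = Rp − E[R] = 21.5% − 16.8910% = 4.6090

4.61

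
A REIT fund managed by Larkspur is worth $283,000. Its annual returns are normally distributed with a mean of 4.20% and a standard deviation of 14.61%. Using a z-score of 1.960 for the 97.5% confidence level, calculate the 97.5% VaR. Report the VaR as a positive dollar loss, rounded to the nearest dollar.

$69,153

Return at the 97.5% tail: μ − z·σ = 4.20% − 1.960 × 14.61% = 4.2 − 28.6356 = -24.4356%
VaR = −(-24.4356%) × $283,000 = 24.4356% × $283,000 = $69,153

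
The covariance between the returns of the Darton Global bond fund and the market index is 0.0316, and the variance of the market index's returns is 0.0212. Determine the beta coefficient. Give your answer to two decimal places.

1.49

β = Cov(Rp, Rm) / Var(Rm) = 0.0316 / 0.0212 = 1.4906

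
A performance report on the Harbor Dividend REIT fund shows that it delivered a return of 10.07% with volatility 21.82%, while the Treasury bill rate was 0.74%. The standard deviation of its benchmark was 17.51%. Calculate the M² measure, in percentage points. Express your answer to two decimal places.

Sharpe = (Rp − Rf) / σp = (10.07% − 0.74%) / 21.82% = 0.4276
M² = Rf + Sharpe × σm = 0.74% + 0.4276 × 17.51% = 8.2273%

8.23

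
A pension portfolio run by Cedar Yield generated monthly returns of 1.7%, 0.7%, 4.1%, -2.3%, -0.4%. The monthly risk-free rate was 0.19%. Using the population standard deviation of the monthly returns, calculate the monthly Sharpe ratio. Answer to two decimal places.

Mean return μ = 3.80 / 5 = 0.7600%
Population σ = √[Σ(r − μ)² / 5] = √[22.7520 / 5] = √4.5504 = 2.1332%
Sharpe = (μ − rf) / σ = (0.7600 − 0.19) / 2.1332 = 0.5700 / 2.1332 = 0.2672

0.27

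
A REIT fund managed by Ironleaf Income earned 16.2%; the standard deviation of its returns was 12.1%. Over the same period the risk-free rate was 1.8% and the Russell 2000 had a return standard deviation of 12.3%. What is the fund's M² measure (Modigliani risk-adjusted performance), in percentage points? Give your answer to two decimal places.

Sharpe = (Rp − Rf) / σp = (16.2% − 1.8%) / 12.1% = 1.1901
M² = Rf + Sharpe × σm = 1.8% + 1.1901 × 12.3% = 16.4382%

16.44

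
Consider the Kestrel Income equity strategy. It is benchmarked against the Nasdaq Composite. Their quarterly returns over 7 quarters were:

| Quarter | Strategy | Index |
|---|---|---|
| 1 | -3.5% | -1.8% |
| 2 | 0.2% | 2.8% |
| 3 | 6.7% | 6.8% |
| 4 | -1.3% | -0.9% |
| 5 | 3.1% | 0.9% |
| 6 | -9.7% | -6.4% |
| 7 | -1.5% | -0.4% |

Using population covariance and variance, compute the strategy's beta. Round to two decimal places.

r̄p = -0.8571%,  r̄m = 0.1429%
Cov = Σ(rp − r̄p)(rm − r̄m) / 7 = 17.1310
Var(rm) = Σ(rm − r̄m)² / 7 = 14.2739
β = Cov / Var = 17.1310 / 14.2739 = 1.2002

1.20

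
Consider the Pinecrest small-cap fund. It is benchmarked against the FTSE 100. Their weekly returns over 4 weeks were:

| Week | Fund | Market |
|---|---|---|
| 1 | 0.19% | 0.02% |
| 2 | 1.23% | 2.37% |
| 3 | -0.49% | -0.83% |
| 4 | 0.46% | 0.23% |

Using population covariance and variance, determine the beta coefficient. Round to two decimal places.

r̄p = 0.3475%,  r̄m = 0.4475%
Cov = Σ(rp − r̄p)(rm − r̄m) / 4 = 0.7023
Var(rm) = Σ(rm − r̄m)² / 4 = 1.3895
β = Cov / Var = 0.7023 / 1.3895 = 0.5054

0.51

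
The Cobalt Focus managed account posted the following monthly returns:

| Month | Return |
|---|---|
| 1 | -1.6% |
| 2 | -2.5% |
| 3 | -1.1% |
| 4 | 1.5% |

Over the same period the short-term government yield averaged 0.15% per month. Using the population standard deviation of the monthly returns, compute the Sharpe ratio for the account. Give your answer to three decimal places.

μ = (-1.6 − 2.5 − 1.1 + 1.5) / 4 = -3.70 / 4 = -0.9250%
Population std dev = √[8.8475 / 4] = 1.4872%
Sharpe = (μ − rf) / σ = (-0.9250 − 0.15) / 1.4872 = -1.0750 / 1.4872 = -0.7228

-0.723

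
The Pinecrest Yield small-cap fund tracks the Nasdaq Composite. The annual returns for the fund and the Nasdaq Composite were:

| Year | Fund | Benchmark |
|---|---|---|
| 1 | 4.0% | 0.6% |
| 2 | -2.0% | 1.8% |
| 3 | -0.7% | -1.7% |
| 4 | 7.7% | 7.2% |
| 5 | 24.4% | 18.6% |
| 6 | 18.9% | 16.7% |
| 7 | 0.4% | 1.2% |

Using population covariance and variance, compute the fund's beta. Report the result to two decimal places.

1.22

r̄p = 7.5286%,  r̄m = 6.3429%
Cov = Σ(rp − r̄p)(rm − r̄m) / 7 = 70.1588
Var(rm) = Σ(rm − r̄m)² / 7 = 57.5710
β = Cov / Var = 70.1588 / 57.5710 = 1.2186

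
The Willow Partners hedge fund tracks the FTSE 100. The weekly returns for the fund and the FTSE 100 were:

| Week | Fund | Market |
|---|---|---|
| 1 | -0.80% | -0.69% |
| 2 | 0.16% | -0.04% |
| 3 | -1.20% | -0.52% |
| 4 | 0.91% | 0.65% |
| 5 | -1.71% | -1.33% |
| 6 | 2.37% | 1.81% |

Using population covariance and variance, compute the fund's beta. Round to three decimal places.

1.339

r̄p = -0.0450%,  r̄m = -0.0200%
Cov = Σ(rp − r̄p)(rm − r̄m) / 6 = 1.3866
Var(rm) = Σ(rm − r̄m)² / 6 = 1.0355
β = Cov / Var = 1.3866 / 1.0355 = 1.3391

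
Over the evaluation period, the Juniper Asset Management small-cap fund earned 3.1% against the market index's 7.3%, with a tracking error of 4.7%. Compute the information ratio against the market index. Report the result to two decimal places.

IR = (Rp − Rb) / TE = (3.1% − 7.3%) / 4.7% = -4.20% / 4.7% = -0.8936

-0.89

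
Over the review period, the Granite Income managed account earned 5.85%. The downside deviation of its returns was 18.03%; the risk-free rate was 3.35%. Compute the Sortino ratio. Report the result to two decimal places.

Sortino = (Rp − Rf) / σd = (5.85% − 3.35%) / 18.03% = 2.50% / 18.03% = 0.1387

0.14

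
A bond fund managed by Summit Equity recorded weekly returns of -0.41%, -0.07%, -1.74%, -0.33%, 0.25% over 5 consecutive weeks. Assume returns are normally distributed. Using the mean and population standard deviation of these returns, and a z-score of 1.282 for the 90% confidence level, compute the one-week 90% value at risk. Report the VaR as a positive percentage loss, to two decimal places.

1.33

r̄ = (-0.41 − 0.07 − 1.74 − 0.33 + 0.25) / 5 = -0.4600%
Σ(r − r̄)² = (-0.41 − (-0.4600))² + (-0.07 − (-0.4600))² + … = 2.3140
population σ = √(2.3140 / 5) = √0.4628 = 0.6803%
VaR = −(r̄ − z·σ) = −(-0.4600 − 1.282 × 0.6803) = −(-1.3321) = 1.3321%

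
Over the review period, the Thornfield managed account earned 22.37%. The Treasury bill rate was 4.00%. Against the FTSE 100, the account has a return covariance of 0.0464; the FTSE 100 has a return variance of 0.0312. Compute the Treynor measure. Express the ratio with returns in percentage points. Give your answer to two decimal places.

12.35

β = Cov / Var = 0.0464 / 0.0312 = 1.4872
Treynor = (Rp − Rf) / β = (22.37% − 4.00%) / 1.4872 = 18.37 / 1.4872 = 12.3521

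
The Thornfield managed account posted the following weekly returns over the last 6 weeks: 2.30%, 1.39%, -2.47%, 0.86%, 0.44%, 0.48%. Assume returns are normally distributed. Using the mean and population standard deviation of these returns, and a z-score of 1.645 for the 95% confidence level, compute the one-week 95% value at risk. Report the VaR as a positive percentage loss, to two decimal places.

μ = (2.3 + 1.39 − 2.47 + 0.86 + 0.44 + 0.48) / 6 = 3.000 / 6 = 0.5000%
Σ(r − μ)² = (2.3 − 0.5000)² + (1.39 − 0.5000)² + (-2.47 − 0.5000)² + … = 12.9866
σ = √[12.9866 / 6] = 1.4712%
VaR = −(μ − z·σ) = −(0.5000 − 1.645 × 1.4712) = −(-1.9201) = 1.9201%

1.92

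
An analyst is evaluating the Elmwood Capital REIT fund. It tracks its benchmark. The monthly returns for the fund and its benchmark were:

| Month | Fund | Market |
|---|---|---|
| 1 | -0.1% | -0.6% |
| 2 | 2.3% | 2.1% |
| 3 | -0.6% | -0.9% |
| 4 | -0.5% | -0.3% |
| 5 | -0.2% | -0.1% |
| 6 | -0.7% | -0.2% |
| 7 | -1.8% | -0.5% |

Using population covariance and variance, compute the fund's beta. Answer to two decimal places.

r̄p = -0.2286%,  r̄m = -0.0714%
Cov = Σ(rp − r̄p)(rm − r̄m) / 7 = 0.9322
Var(rm) = Σ(rm − r̄m)² / 7 = 0.8478
β = Cov / Var = 0.9322 / 0.8478 = 1.0996

1.10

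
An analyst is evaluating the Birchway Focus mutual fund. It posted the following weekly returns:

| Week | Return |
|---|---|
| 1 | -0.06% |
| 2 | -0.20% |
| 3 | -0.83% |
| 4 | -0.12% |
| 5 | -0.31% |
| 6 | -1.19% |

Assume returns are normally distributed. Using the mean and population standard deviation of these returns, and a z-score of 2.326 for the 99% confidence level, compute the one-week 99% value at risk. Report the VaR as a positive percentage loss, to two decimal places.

Mean return r̄ = -2.710 / 6 = -0.4517%
Σ(r − r̄)² = (-0.06 − (-0.4517))² + (-0.2 − (-0.4517))² + (-0.83 − (-0.4517))² + … = 1.0351
σ = √[1.0351 / 6] = 0.4154%
VaR = −(r̄ − z·σ) = −(-0.4517 − 2.326 × 0.4154) = −(-1.4179) = 1.4179%

1.42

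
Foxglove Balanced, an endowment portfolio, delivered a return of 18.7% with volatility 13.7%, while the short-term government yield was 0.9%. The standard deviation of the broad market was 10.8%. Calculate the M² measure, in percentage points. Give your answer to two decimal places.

Sharpe = (Rp − Rf) / σp = (18.7% − 0.9%) / 13.7% = 1.2993
M² = Rf + Sharpe × σm = 0.9% + 1.2993 × 10.8% = 14.9324%

14.93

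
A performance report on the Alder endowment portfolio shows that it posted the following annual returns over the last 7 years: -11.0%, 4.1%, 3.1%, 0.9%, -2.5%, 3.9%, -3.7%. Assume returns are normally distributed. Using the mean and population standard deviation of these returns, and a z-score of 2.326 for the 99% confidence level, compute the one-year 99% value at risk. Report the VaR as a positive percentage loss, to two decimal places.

Mean return r̄ = -5.20 / 7 = -0.7429%
Σ(r − r̄)² = (-11 − (-0.7429))² + (4.1 − (-0.7429))² + … = 179.5171
population σ = √(179.5171 / 7) = √25.6453 = 5.0641%
VaR = −(r̄ − z·σ) = −(-0.7429 − 2.326 × 5.0641) = −(-12.5220) = 12.5220%

12.52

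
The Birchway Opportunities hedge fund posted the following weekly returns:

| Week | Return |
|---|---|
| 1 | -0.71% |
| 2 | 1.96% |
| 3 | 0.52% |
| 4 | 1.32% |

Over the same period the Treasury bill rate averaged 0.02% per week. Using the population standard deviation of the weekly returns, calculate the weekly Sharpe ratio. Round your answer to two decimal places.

r̄ = (-0.71 + 1.96 + 0.52 + 1.32) / 4 = 3.090 / 4 = 0.7725%
Σ(r − r̄)² = 3.9715; population σ = √(3.9715/4) = 0.9964%
Sharpe = (r̄ − rf) / σ = (0.7725 − 0.02) / 0.9964 = 0.7525 / 0.9964 = 0.7552

0.76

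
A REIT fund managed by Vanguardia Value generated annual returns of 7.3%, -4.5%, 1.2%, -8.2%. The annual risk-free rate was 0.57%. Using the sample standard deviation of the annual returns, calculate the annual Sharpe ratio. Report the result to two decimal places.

r̄ = (7.3 − 4.5 + 1.2 − 8.2) / 4 = -1.0500%
Sample std dev = √[137.8100 / 3] = 6.7777%
Sharpe = (r̄ − rf) / σ = (-1.0500 − 0.57) / 6.7777 = -1.6200 / 6.7777 = -0.2390

-0.24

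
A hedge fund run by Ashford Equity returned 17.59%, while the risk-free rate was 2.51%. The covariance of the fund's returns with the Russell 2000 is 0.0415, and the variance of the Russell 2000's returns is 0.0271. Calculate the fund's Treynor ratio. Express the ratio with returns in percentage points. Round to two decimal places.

β = Cov / Var = 0.0415 / 0.0271 = 1.5314
Treynor = (Rp − Rf) / β = (17.59% − 2.51%) / 1.5314 = 15.08 / 1.5314 = 9.8472

9.85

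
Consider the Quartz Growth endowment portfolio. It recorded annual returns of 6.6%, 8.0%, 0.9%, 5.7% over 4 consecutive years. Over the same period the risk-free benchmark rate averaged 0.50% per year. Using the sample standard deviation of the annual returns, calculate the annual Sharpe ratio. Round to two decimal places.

1.56

Mean return μ = 21.20 / 4 = 5.3000%
Sample std dev = √[28.5000 / 3] = 3.0822%
Sharpe = (μ − rf) / σ = (5.3000 − 0.5) / 3.0822 = 4.8000 / 3.0822 = 1.5573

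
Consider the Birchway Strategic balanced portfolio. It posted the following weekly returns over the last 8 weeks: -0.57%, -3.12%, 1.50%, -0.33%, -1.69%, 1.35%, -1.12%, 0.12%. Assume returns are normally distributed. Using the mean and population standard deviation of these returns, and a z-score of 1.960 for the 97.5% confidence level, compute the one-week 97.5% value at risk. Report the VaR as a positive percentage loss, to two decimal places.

3.30

μ = (-0.57 − 3.12 + 1.5 − 0.33 − 1.69 + 1.35 − 1.12 + 0.12) / 8 = -3.860 / 8 = -0.4825%
Population σ = √[Σ(r − μ)² / 8] = √[16.5032 / 8] = √2.0629 = 1.4363%
VaR = −(μ − z·σ) = −(-0.4825 − 1.960 × 1.4363) = −(-3.2976) = 3.2976%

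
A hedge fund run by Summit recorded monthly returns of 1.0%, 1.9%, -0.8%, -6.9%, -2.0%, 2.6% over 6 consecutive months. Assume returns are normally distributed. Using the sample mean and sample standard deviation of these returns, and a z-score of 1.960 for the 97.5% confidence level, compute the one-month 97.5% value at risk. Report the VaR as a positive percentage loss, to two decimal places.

μ = (1 + 1.9 − 0.8 − 6.9 − 2 + 2.6) / 6 = -4.20 / 6 = -0.7000%
Σ(r − μ)² = (1 − (-0.7000))² + (1.9 − (-0.7000))² + … = 60.6800
sample σ = √(60.6800 / 5) = √12.1360 = 3.4837%
VaR = −(μ − z·σ) = −(-0.7000 − 1.960 × 3.4837) = −(-7.5281) = 7.5281%

7.53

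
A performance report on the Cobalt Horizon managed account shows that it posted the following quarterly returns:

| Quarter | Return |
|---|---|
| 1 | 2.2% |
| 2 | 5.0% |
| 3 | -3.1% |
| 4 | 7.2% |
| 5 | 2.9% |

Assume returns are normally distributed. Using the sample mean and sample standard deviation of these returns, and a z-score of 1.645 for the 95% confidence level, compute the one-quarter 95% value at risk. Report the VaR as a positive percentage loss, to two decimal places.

μ = (2.2 + 5 − 3.1 + 7.2 + 2.9) / 5 = 14.20 / 5 = 2.8400%
Sample σ = √[Σ(r − μ)² / 4] = √[59.3720 / 4] = √14.8430 = 3.8527%
VaR = −(μ − z·σ) = −(2.8400 − 1.645 × 3.8527) = −(-3.4977) = 3.4977%

3.50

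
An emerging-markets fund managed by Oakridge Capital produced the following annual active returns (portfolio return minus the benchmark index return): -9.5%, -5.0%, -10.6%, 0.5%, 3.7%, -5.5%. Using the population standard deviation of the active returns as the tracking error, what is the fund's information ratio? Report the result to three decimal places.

r̄ = (-9.5 − 5 − 10.6 + 0.5 + 3.7 − 5.5) / 6 = -4.4000%
Σ(r − r̄)² = (-9.5 − (-4.4000))² + (-5 − (-4.4000))² + … = 155.6400
population σ = √(155.6400 / 6) = √25.9400 = 5.0931%
IR = r̄ / tracking error = -4.4000 / 5.0931 = -0.8639

-0.864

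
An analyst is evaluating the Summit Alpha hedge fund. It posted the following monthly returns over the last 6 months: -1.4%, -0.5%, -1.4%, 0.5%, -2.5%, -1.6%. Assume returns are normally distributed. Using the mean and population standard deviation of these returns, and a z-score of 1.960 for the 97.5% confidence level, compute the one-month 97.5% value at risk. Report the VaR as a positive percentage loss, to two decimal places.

2.99

μ = (-1.4 − 0.5 − 1.4 + 0.5 − 2.5 − 1.6) / 6 = -1.1500%
Population σ = √[Σ(r − μ)² / 6] = √[5.2950 / 6] = √0.8825 = 0.9394%
VaR = −(μ − z·σ) = −(-1.1500 − 1.960 × 0.9394) = −(-2.9912) = 2.9912%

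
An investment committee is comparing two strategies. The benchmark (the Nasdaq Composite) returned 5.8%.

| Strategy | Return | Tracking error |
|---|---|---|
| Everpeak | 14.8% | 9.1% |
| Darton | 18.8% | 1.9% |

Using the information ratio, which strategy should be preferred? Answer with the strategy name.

Darton

Everpeak: IR = (14.8% − 5.8%) / 9.1% = 0.989
Darton: IR = (18.8% − 5.8%) / 1.9% = 6.842
Highest: Darton (6.842).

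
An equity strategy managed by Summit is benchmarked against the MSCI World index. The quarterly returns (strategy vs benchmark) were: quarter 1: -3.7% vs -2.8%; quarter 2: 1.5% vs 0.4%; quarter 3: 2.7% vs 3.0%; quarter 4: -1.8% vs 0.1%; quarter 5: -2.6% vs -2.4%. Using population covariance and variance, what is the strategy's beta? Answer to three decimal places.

1.072

r̄p = -0.7800%,  r̄m = -0.3400%
Cov = Σ(rp − r̄p)(rm − r̄m) / 5 = 4.7588
Var(rm) = Σ(rm − r̄m)² / 5 = 4.4384
β = Cov / Var = 4.7588 / 4.4384 = 1.0722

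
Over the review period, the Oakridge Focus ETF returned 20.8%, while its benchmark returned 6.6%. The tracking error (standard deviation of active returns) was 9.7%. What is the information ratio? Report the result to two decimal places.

IR = (Rp − Rb) / TE = (20.8% − 6.6%) / 9.7% = 14.20% / 9.7% = 1.4639

1.46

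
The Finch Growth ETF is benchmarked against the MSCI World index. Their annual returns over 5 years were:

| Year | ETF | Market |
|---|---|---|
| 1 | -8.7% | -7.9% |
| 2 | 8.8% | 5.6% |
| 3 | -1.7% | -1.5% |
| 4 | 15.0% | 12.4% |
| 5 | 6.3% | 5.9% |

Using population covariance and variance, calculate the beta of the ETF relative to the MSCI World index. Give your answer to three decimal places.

1.182

r̄p = 3.9400%,  r̄m = 2.9000%
Cov = Σ(rp − r̄p)(rm − r̄m) / 5 = 57.3200
Var(rm) = Σ(rm − r̄m)² / 5 = 48.5080
β = Cov / Var = 57.3200 / 48.5080 = 1.1817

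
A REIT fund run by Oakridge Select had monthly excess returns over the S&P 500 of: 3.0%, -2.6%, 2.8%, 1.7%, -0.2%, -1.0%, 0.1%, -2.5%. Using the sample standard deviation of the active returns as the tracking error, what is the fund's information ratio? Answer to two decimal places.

r̄ = (3 − 2.6 + 2.8 + 1.7 − 0.2 − 1 + 0.1 − 2.5) / 8 = 0.1625%
Sample std dev = √[33.5788 / 7] = 2.1902%
IR = r̄ / tracking error = 0.1625 / 2.1902 = 0.0742

0.07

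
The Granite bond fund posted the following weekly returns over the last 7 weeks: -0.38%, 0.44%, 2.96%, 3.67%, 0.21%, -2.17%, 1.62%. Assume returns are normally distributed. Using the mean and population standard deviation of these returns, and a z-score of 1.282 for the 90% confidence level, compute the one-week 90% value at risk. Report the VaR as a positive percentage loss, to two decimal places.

1.48

r̄ = (-0.38 + 0.44 + 2.96 + 3.67 + 0.21 − 2.17 + 1.62) / 7 = 0.9071%
Population std dev = √[24.1855 / 7] = 1.8588%
VaR = −(r̄ − z·σ) = −(0.9071 − 1.282 × 1.8588) = −(-1.4759) = 1.4759%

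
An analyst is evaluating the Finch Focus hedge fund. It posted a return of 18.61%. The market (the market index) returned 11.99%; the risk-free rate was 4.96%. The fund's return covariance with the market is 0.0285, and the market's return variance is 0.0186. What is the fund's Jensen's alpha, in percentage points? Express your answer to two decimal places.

β = Cov / Var = 0.0285 / 0.0186 = 1.5323
E[R] = Rf + β(Rm − Rf) = 4.96% + 1.5323 × (11.99% − 4.96%) = 15.7321%
α = Rp − E[R] = 18.61% − 15.7321% = 2.8779

2.88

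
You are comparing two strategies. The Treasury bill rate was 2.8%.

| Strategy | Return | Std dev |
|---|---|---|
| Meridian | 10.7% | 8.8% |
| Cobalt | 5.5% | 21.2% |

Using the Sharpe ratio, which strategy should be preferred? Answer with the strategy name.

Meridian: Sharpe ratio = (10.7% − 2.8%) / 8.8% = 0.898
Cobalt: Sharpe ratio = (5.5% − 2.8%) / 21.2% = 0.127
Highest: Meridian (0.898).

Meridian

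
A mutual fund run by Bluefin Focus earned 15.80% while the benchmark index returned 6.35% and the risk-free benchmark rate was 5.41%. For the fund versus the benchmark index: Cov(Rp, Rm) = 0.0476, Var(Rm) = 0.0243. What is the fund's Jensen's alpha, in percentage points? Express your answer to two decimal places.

β = Cov / Var = 0.0476 / 0.0243 = 1.9588
E[R] = Rf + β(Rm − Rf) = 5.41% + 1.9588 × (6.35% − 5.41%) = 7.2513%
α = Rp − E[R] = 15.80% − 7.2513% = 8.5487

8.55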